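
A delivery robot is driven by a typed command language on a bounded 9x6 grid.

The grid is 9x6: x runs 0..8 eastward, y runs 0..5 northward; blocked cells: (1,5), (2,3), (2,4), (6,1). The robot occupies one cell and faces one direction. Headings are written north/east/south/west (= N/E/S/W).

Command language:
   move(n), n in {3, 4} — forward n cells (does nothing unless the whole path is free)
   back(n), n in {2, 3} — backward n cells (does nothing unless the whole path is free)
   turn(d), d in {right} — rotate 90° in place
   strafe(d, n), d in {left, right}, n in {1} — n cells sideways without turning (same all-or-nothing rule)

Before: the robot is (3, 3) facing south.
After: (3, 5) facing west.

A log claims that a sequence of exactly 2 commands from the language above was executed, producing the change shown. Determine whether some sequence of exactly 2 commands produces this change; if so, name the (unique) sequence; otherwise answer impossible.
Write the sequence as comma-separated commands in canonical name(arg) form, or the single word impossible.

key: order matters: swapping back(2) and turn(right) lands elsewhere
from: (3, 3) facing south
t=1 back(2) ⇒ (3, 5) facing south
t=2 turn(right) ⇒ (3, 5) facing west
uniquely the one of 49 2-step routes that fits.

back(2), turn(right)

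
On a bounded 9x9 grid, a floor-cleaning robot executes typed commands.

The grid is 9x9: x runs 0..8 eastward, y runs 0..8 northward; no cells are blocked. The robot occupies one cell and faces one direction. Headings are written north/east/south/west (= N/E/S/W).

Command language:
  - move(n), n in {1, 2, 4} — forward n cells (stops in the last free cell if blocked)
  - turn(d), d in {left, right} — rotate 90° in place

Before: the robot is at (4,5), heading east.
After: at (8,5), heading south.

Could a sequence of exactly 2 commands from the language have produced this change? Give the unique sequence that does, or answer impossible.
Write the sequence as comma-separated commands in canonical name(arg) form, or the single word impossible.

move(4), turn(right)

key: cell and facing (now S) both changed — the 2 commands mix motion and turning
from: at (4,5), heading east
t=1 move(4) ⇒ at (8,5), heading east
t=2 turn(right) ⇒ at (8,5), heading south
no other 2-command option fits: unique.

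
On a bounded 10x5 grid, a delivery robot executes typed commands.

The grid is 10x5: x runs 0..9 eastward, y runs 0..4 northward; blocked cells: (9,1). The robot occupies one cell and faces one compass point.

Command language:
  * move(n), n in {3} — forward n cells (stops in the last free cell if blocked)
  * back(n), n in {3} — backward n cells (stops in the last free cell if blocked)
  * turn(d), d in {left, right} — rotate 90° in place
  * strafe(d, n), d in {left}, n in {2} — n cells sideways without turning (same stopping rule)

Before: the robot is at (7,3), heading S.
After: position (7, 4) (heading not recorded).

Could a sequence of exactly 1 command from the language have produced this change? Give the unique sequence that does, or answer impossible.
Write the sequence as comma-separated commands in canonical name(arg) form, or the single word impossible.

key: back(3) runs into the grid edge before its full distance
initial: at (7,3), heading S
step 1 (back(3)): at (7,4), heading S
no other 1-command option fits: unique.

back(3)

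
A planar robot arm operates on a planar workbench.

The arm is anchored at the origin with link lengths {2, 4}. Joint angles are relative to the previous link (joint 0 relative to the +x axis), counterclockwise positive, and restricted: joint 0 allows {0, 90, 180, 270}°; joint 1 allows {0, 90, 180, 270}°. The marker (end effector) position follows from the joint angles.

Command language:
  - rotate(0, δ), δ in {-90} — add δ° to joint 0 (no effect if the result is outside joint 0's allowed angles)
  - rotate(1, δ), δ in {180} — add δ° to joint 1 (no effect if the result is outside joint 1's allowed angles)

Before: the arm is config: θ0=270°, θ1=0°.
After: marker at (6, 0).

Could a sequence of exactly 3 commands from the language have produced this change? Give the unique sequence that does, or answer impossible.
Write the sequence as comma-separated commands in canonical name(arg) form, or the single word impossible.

begin: config: θ0=270°, θ1=0°
step 1 (rotate(0, -90)): config: θ0=180°, θ1=0°
step 2 (rotate(0, -90)): config: θ0=90°, θ1=0°
step 3 (rotate(0, -90)): config: θ0=0°, θ1=0°
no rival 3-sequence matches.

rotate(0, -90), rotate(0, -90), rotate(0, -90)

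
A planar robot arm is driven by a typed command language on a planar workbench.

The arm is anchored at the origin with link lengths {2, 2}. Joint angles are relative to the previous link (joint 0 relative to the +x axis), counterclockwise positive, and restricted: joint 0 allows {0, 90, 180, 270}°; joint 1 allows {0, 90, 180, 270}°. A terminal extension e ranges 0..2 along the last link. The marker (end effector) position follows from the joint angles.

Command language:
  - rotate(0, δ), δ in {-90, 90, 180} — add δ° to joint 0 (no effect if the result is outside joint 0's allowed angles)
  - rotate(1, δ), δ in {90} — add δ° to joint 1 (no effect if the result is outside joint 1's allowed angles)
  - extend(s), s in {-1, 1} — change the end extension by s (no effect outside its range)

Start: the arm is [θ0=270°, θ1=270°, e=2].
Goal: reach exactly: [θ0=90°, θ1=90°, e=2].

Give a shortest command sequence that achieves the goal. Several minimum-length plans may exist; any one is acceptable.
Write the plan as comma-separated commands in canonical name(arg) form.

rotate(0, 180), rotate(1, 90), rotate(1, 90)

initial: [θ0=270°, θ1=270°, e=2]
t=1 rotate(0, 180) ⇒ [θ0=90°, θ1=270°, e=2]
t=2 rotate(1, 90) ⇒ [θ0=90°, θ1=0°, e=2]
t=3 rotate(1, 90) ⇒ [θ0=90°, θ1=90°, e=2]
minimal: 3 command(s), checked below 3.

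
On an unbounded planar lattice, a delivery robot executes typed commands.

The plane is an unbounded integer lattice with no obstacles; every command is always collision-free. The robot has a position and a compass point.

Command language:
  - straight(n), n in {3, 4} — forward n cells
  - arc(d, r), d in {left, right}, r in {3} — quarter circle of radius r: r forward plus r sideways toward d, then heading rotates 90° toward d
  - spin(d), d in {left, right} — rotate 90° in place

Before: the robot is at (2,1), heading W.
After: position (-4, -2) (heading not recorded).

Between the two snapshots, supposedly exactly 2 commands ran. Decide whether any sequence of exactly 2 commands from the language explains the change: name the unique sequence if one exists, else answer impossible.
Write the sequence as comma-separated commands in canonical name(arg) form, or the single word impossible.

straight(3), arc(left, 3)

key: running arc(left, 3) before straight(3) would end elsewhere — order is forced
initial: at (2,1), heading W
step 1 (straight(3)): at (-1,1), heading W
step 2 (arc(left, 3)): at (-4,-2), heading S
no rival 2-sequence matches.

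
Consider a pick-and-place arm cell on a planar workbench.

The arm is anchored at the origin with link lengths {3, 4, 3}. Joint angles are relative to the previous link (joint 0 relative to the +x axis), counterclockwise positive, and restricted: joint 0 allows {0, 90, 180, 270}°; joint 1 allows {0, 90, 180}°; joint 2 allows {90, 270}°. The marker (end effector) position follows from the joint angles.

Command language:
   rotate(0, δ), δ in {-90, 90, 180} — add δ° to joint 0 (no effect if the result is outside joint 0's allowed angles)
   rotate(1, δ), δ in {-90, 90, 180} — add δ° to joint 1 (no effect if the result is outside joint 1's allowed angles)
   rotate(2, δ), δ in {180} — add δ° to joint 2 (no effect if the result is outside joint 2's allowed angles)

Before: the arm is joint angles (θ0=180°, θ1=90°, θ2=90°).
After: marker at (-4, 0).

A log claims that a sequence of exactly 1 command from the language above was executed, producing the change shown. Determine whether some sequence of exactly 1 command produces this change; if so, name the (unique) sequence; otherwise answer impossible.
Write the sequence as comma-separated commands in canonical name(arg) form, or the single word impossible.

from: joint angles (θ0=180°, θ1=90°, θ2=90°)
t=1 rotate(0, -90) ⇒ joint angles (θ0=90°, θ1=90°, θ2=90°)
uniquely the one of 7 1-step routes that fits.

rotate(0, -90)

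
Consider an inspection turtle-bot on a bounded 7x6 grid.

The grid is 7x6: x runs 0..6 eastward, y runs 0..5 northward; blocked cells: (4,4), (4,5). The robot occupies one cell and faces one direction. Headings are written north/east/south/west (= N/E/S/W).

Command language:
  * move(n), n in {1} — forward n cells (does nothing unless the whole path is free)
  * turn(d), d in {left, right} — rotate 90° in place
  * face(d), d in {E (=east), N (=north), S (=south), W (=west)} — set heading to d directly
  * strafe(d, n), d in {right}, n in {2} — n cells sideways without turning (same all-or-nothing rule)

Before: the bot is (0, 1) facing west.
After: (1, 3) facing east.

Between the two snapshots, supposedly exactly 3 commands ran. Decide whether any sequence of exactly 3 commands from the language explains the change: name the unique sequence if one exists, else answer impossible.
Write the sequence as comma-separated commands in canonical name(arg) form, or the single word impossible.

strafe(right, 2), face(E), move(1)

key: position moved to (1,3) AND the heading swung to E — translation plus rotation needed
t0: (0, 1) facing west
1. strafe(right, 2) → (0, 3) facing west
2. face(E) → (0, 3) facing east
3. move(1) → (1, 3) facing east
uniquely the one of 512 3-step routes that fits.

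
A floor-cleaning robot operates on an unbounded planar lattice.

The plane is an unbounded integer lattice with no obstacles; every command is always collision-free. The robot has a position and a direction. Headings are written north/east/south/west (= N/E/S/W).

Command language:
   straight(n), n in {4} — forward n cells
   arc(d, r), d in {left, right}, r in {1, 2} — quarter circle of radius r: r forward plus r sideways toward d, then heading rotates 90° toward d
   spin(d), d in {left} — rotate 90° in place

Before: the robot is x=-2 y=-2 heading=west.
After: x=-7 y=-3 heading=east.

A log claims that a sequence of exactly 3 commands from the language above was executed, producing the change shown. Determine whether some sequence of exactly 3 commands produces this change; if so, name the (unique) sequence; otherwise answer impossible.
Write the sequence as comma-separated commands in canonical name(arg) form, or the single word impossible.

key: position moved to (-7,-3) AND the heading swung to E — translation plus rotation needed
t0: x=-2 y=-2 heading=west
1. straight(4) → x=-6 y=-2 heading=west
2. arc(left, 1) → x=-7 y=-3 heading=south
3. spin(left) → x=-7 y=-3 heading=east
no rival 3-sequence matches.

straight(4), arc(left, 1), spin(left)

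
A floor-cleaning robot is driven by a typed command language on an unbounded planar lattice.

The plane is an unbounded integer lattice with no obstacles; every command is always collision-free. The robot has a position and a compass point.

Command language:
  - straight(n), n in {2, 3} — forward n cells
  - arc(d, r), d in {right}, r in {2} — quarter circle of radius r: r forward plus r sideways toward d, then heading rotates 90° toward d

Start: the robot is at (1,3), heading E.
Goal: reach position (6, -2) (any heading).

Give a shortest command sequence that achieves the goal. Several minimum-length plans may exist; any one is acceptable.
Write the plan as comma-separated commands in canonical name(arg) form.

initial: at (1,3), heading E
t=1 straight(3) ⇒ at (4,3), heading E
t=2 arc(right, 2) ⇒ at (6,1), heading S
t=3 straight(3) ⇒ at (6,-2), heading S
no 2-step plan works, so 3 is optimal.

straight(3), arc(right, 2), straight(3)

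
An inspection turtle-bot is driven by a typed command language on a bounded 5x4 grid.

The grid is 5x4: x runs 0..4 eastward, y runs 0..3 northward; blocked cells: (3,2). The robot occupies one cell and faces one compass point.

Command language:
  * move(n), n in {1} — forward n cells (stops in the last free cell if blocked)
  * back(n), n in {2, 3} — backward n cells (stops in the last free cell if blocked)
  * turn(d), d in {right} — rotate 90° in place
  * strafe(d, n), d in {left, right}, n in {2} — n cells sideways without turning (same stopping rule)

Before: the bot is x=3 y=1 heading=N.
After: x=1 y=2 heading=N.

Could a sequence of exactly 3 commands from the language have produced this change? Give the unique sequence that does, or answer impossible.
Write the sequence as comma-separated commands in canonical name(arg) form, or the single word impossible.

move(1), strafe(left, 2), move(1)

key: still facing N at the end — nothing in the sequence rotates
from: x=3 y=1 heading=N
[1] after move(1): x=3 y=1 heading=N
[2] after strafe(left, 2): x=1 y=1 heading=N
[3] after move(1): x=1 y=2 heading=N
all 216 alternatives checked — unique.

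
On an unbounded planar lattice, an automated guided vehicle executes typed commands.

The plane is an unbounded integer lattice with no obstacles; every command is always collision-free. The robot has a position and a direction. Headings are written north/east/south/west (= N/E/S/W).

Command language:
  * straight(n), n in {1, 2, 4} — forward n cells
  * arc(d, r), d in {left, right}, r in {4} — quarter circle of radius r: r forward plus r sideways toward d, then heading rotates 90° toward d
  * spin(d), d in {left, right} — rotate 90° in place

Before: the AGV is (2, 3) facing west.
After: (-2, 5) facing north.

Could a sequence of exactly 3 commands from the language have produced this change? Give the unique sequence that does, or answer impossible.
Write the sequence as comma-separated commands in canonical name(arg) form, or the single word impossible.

straight(4), spin(right), straight(2)

key: cell and facing (now N) both changed — the 3 commands mix motion and turning
start: (2, 3) facing west
t=1 straight(4) ⇒ (-2, 3) facing west
t=2 spin(right) ⇒ (-2, 3) facing north
t=3 straight(2) ⇒ (-2, 5) facing north
uniquely the one of 343 3-step routes that fits.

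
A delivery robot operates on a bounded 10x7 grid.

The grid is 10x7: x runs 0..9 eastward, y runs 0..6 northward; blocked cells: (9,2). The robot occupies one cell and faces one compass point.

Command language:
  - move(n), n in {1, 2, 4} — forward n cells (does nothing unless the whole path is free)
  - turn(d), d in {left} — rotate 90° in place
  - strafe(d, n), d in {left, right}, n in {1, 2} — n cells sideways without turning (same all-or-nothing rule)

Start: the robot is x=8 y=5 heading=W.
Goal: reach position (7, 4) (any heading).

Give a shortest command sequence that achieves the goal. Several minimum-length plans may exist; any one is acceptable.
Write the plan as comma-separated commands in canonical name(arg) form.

move(1), strafe(left, 1)

initial: x=8 y=5 heading=W
1. move(1) → x=7 y=5 heading=W
2. strafe(left, 1) → x=7 y=4 heading=W
minimal: 2 command(s), checked below 2.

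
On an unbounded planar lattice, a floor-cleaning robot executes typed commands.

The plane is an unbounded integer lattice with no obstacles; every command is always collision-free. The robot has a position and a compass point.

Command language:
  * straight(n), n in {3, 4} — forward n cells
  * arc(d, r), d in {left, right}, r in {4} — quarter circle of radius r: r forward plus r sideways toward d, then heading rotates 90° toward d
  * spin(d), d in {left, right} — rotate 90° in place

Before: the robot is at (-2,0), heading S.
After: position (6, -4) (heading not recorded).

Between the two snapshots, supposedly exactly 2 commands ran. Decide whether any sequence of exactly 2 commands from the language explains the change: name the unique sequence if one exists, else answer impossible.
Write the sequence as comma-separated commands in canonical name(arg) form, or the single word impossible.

arc(left, 4), straight(4)

key: order matters: swapping arc(left, 4) and straight(4) lands elsewhere
t0: at (-2,0), heading S
[1] after arc(left, 4): at (2,-4), heading E
[2] after straight(4): at (6,-4), heading E
no rival 2-sequence matches.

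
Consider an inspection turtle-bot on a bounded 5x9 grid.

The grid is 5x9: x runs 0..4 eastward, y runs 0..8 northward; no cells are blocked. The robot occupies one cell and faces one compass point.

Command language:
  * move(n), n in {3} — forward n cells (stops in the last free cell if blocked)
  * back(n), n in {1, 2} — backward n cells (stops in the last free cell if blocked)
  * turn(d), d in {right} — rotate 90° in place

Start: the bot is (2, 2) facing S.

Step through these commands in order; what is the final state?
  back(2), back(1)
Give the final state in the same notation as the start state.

initial: (2, 2) facing S
step 1 (back(2)): (2, 4) facing S
step 2 (back(1)): (2, 5) facing S

(2, 5) facing S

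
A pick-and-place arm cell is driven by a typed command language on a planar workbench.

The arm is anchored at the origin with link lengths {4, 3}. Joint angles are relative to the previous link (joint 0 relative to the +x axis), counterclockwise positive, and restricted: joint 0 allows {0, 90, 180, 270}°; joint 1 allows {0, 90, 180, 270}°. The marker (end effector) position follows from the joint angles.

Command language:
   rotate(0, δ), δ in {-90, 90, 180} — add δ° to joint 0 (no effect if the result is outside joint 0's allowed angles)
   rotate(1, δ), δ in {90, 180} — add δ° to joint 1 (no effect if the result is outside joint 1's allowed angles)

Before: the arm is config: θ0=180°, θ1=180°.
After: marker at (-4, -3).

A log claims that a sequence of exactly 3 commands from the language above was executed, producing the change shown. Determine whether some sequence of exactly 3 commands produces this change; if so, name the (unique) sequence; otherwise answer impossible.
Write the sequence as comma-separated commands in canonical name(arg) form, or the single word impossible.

rotate(1, 90), rotate(1, 90), rotate(1, 90)

start: config: θ0=180°, θ1=180°
t=1 rotate(1, 90) ⇒ config: θ0=180°, θ1=270°
t=2 rotate(1, 90) ⇒ config: θ0=180°, θ1=0°
t=3 rotate(1, 90) ⇒ config: θ0=180°, θ1=90°
all 125 alternatives checked — unique.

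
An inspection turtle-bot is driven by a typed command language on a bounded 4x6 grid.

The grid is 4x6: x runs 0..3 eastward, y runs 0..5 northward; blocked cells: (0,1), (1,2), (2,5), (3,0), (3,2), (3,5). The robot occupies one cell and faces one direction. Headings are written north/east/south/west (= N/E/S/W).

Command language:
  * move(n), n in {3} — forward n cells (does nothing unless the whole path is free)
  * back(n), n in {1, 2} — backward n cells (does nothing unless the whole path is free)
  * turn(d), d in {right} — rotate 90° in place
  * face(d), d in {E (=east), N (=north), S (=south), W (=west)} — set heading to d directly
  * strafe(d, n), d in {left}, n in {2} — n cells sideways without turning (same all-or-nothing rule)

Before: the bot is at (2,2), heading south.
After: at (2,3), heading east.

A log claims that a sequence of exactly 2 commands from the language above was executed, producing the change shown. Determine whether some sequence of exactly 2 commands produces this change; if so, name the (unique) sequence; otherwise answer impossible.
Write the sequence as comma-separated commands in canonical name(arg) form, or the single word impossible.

back(1), face(E)

key: position moved to (2,3) AND the heading swung to E — translation plus rotation needed
begin: at (2,2), heading south
t=1 back(1) ⇒ at (2,3), heading south
t=2 face(E) ⇒ at (2,3), heading east
all 81 alternatives checked — unique.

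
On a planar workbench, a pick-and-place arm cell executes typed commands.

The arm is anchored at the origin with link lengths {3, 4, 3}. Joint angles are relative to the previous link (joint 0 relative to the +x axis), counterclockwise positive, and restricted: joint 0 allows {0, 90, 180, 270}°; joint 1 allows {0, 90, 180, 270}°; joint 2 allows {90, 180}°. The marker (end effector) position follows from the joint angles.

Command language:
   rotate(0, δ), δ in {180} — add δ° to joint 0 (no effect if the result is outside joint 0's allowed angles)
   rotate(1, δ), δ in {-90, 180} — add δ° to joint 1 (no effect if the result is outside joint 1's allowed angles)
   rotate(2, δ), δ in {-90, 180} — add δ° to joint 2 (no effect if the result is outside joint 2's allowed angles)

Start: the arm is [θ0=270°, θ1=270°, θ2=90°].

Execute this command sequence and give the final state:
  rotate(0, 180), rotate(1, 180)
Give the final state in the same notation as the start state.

[θ0=90°, θ1=90°, θ2=90°]

initial: [θ0=270°, θ1=270°, θ2=90°]
t=1 rotate(0, 180) ⇒ [θ0=90°, θ1=270°, θ2=90°]
t=2 rotate(1, 180) ⇒ [θ0=90°, θ1=90°, θ2=90°]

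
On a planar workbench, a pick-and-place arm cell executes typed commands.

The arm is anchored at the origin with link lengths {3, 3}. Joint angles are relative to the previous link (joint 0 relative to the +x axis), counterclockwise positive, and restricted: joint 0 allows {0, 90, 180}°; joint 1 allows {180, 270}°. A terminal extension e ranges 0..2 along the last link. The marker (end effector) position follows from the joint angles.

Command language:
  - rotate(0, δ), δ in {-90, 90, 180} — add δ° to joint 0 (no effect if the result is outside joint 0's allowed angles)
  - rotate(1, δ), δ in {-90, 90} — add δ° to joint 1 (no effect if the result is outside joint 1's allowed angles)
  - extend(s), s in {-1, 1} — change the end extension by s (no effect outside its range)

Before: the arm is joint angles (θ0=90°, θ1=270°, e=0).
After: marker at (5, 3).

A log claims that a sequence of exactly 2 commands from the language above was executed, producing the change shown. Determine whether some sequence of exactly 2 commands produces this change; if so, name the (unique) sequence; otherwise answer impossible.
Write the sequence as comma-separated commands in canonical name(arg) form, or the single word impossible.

t0: joint angles (θ0=90°, θ1=270°, e=0)
[1] after extend(1): joint angles (θ0=90°, θ1=270°, e=1)
[2] after extend(1): joint angles (θ0=90°, θ1=270°, e=2)
no rival 2-sequence matches.

extend(1), extend(1)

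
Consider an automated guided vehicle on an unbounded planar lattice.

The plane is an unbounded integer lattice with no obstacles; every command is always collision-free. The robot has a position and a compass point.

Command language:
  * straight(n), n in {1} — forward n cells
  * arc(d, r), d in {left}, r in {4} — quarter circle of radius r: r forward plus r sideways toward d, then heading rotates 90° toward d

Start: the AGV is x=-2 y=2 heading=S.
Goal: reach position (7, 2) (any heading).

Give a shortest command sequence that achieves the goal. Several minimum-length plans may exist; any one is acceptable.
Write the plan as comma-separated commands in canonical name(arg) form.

from: x=-2 y=2 heading=S
step 1 (arc(left, 4)): x=2 y=-2 heading=E
step 2 (straight(1)): x=3 y=-2 heading=E
step 3 (arc(left, 4)): x=7 y=2 heading=N
nothing shorter than 3 reaches the goal.

arc(left, 4), straight(1), arc(left, 4)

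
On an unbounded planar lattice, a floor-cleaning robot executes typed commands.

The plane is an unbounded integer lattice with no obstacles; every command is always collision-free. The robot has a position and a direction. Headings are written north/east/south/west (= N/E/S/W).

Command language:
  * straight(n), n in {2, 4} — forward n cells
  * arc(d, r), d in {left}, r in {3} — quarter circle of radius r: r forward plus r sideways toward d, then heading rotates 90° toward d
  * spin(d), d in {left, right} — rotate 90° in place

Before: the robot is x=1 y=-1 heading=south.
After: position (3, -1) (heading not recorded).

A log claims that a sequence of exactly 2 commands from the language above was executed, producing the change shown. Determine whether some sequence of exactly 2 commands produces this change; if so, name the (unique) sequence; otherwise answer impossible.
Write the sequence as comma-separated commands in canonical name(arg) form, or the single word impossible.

spin(left), straight(2)

key: running straight(2) before spin(left) would end elsewhere — order is forced
start: x=1 y=-1 heading=south
t=1 spin(left) ⇒ x=1 y=-1 heading=east
t=2 straight(2) ⇒ x=3 y=-1 heading=east
all 25 alternatives checked — unique.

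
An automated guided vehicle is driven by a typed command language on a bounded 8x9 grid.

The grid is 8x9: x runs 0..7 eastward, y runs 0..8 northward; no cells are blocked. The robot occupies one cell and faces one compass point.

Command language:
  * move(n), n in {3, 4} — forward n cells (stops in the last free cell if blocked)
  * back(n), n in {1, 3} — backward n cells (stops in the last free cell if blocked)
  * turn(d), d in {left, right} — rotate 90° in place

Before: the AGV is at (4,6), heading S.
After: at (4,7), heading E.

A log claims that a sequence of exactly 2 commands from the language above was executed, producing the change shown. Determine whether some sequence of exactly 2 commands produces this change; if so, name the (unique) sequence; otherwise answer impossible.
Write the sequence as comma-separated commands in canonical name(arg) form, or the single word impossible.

back(1), turn(left)

key: order matters: swapping back(1) and turn(left) lands elsewhere
initial: at (4,6), heading S
step 1 (back(1)): at (4,7), heading S
step 2 (turn(left)): at (4,7), heading E
all 36 alternatives checked — unique.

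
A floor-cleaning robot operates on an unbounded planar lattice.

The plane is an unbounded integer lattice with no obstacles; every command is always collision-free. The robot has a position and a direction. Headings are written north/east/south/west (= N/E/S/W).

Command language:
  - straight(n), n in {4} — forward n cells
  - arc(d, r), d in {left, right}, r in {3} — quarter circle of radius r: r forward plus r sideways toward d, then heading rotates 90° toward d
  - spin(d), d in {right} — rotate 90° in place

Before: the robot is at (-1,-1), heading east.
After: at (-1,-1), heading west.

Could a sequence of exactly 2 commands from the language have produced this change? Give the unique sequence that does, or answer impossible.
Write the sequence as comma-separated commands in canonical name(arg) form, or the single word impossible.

spin(right), spin(right)

key: (-1,-1) unmoved — no command in the sequence translates
begin: at (-1,-1), heading east
[1] after spin(right): at (-1,-1), heading south
[2] after spin(right): at (-1,-1), heading west
uniquely the one of 16 2-step routes that fits.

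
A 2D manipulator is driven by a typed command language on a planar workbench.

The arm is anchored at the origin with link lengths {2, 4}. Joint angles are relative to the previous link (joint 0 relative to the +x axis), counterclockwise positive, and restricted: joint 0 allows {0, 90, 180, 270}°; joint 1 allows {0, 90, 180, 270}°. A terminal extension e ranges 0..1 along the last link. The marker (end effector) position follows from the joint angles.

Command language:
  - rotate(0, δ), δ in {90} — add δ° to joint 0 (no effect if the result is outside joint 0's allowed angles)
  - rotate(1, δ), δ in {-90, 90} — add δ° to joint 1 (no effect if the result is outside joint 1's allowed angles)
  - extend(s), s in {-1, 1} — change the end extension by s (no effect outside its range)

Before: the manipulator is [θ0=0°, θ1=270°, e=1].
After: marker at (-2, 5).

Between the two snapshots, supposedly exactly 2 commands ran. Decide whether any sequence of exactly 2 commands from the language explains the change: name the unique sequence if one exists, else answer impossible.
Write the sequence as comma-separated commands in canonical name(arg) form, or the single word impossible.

from: [θ0=0°, θ1=270°, e=1]
[1] after rotate(0, 90): [θ0=90°, θ1=270°, e=1]
[2] after rotate(0, 90): [θ0=180°, θ1=270°, e=1]
no rival 2-sequence matches.

rotate(0, 90), rotate(0, 90)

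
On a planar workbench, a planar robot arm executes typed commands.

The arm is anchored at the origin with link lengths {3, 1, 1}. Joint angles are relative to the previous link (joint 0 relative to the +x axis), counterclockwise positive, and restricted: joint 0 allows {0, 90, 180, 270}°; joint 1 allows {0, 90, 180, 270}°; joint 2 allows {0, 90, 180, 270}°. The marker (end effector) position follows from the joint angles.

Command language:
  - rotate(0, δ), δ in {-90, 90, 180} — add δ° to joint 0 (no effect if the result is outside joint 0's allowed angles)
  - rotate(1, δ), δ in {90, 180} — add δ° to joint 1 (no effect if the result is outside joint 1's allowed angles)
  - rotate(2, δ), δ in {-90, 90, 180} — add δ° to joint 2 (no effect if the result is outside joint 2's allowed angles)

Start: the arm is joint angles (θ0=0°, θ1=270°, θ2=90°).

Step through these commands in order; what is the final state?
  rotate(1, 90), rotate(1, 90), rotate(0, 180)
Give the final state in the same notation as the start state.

joint angles (θ0=180°, θ1=90°, θ2=90°)

t0: joint angles (θ0=0°, θ1=270°, θ2=90°)
1. rotate(1, 90) → joint angles (θ0=0°, θ1=0°, θ2=90°)
2. rotate(1, 90) → joint angles (θ0=0°, θ1=90°, θ2=90°)
3. rotate(0, 180) → joint angles (θ0=180°, θ1=90°, θ2=90°)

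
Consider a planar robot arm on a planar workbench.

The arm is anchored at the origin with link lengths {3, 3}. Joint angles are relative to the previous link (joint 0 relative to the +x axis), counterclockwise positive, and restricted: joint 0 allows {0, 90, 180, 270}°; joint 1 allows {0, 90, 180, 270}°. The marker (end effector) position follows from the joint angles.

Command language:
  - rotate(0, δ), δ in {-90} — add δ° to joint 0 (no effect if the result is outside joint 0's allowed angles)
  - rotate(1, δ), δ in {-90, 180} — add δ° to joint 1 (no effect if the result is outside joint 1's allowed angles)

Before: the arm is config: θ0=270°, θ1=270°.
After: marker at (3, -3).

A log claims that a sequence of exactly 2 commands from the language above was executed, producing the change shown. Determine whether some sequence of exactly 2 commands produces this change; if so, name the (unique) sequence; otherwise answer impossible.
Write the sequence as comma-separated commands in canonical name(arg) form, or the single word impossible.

rotate(1, -90), rotate(1, -90)

from: config: θ0=270°, θ1=270°
step 1 (rotate(1, -90)): config: θ0=270°, θ1=180°
step 2 (rotate(1, -90)): config: θ0=270°, θ1=90°
all 9 alternatives checked — unique.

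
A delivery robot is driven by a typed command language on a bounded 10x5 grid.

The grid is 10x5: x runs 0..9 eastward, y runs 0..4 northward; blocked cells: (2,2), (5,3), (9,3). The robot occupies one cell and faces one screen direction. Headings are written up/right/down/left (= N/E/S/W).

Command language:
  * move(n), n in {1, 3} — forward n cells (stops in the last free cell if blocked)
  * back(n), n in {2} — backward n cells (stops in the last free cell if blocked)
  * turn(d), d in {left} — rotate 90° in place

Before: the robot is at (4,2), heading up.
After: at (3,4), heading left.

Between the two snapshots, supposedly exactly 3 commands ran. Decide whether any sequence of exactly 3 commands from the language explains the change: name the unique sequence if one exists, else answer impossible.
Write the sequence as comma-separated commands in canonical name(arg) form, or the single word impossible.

key: position moved to (3,4) AND the heading swung to W — translation plus rotation needed
from: at (4,2), heading up
step 1 (move(3)): at (4,4), heading up
step 2 (turn(left)): at (4,4), heading left
step 3 (move(1)): at (3,4), heading left
uniquely the one of 64 3-step routes that fits.

move(3), turn(left), move(1)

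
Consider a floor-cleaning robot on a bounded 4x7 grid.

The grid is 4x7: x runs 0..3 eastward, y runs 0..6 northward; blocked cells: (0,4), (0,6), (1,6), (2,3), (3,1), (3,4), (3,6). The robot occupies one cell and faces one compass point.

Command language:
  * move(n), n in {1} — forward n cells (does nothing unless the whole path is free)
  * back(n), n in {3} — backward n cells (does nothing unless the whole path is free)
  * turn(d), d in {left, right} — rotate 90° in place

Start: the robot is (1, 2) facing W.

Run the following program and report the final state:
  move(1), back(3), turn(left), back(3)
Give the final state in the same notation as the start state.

begin: (1, 2) facing W
[1] after move(1): (0, 2) facing W
[2] after back(3): (3, 2) facing W
[3] after turn(left): (3, 2) facing S
[4] after back(3): (3, 2) facing S

(3, 2) facing S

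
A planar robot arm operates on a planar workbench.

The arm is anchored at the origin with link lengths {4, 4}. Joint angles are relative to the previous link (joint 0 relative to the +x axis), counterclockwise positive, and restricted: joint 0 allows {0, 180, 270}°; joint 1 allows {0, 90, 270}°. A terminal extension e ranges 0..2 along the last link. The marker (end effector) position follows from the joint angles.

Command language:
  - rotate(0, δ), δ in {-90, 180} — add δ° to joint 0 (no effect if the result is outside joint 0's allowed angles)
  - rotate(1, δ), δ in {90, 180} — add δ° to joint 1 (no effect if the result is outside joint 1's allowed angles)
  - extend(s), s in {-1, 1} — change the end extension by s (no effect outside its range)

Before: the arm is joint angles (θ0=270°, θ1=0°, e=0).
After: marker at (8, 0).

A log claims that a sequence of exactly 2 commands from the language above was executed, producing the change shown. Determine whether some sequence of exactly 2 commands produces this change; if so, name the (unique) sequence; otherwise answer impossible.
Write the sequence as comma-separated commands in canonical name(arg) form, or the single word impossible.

key: order matters: swapping rotate(0, -90) and rotate(0, 180) lands elsewhere
from: joint angles (θ0=270°, θ1=0°, e=0)
[1] after rotate(0, -90): joint angles (θ0=180°, θ1=0°, e=0)
[2] after rotate(0, 180): joint angles (θ0=0°, θ1=0°, e=0)
all 36 alternatives checked — unique.

rotate(0, -90), rotate(0, 180)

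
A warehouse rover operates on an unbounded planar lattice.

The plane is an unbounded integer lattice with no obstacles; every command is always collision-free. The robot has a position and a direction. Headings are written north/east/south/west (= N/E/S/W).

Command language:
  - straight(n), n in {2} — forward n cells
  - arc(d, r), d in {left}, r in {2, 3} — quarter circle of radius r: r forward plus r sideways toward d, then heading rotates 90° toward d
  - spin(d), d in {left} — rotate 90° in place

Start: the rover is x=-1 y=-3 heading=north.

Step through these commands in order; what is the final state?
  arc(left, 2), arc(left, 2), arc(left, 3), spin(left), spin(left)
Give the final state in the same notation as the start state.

x=-2 y=-6 heading=west

initial: x=-1 y=-3 heading=north
1. arc(left, 2) → x=-3 y=-1 heading=west
2. arc(left, 2) → x=-5 y=-3 heading=south
3. arc(left, 3) → x=-2 y=-6 heading=east
4. spin(left) → x=-2 y=-6 heading=north
5. spin(left) → x=-2 y=-6 heading=west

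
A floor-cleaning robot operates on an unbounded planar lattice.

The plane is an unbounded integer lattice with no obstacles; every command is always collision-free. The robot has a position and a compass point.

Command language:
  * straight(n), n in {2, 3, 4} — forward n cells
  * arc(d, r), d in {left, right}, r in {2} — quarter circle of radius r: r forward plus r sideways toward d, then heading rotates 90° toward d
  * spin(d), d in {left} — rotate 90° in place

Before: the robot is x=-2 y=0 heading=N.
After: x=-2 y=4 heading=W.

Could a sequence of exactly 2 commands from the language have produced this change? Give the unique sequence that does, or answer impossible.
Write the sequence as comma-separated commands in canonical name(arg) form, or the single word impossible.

straight(4), spin(left)

key: cell and facing (now W) both changed — the 2 commands mix motion and turning
from: x=-2 y=0 heading=N
t=1 straight(4) ⇒ x=-2 y=4 heading=N
t=2 spin(left) ⇒ x=-2 y=4 heading=W
no other 2-command option fits: unique.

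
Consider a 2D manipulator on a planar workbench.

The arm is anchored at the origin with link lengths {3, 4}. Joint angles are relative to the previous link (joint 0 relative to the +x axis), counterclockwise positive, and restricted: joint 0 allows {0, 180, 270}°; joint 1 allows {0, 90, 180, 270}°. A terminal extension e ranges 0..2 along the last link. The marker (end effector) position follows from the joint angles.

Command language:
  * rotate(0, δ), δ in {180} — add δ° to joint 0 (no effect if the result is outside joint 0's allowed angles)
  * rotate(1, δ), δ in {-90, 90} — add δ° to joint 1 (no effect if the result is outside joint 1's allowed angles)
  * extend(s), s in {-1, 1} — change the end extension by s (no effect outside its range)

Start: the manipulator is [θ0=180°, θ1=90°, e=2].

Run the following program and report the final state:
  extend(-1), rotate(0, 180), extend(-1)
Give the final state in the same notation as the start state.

begin: [θ0=180°, θ1=90°, e=2]
1. extend(-1) → [θ0=180°, θ1=90°, e=1]
2. rotate(0, 180) → [θ0=0°, θ1=90°, e=1]
3. extend(-1) → [θ0=0°, θ1=90°, e=0]

[θ0=0°, θ1=90°, e=0]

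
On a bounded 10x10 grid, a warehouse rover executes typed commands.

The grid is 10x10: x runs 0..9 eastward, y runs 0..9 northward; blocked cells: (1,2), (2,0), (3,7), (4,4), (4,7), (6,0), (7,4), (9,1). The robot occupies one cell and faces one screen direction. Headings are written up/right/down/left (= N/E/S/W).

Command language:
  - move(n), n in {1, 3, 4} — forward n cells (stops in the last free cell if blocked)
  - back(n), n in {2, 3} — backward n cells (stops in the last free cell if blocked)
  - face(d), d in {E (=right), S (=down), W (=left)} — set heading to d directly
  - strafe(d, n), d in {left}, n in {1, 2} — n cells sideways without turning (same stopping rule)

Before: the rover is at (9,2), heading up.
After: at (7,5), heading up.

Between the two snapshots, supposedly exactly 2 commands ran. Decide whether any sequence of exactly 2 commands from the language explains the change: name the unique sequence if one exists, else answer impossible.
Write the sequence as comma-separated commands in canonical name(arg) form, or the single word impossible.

move(3), strafe(left, 2)

key: order matters: swapping move(3) and strafe(left, 2) lands elsewhere
from: at (9,2), heading up
t=1 move(3) ⇒ at (9,5), heading up
t=2 strafe(left, 2) ⇒ at (7,5), heading up
no rival 2-sequence matches.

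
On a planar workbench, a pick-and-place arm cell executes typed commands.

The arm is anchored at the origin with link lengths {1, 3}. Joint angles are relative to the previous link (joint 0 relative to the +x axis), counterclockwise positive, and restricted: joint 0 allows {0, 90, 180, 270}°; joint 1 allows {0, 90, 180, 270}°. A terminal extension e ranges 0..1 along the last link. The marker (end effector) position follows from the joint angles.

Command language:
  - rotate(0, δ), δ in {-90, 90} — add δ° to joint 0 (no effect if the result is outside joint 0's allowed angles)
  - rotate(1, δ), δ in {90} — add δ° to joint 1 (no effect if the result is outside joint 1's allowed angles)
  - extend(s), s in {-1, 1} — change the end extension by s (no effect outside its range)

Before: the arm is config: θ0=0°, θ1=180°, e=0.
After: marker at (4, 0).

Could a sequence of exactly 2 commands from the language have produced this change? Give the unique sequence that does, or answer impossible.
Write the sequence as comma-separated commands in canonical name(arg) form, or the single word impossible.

from: config: θ0=0°, θ1=180°, e=0
1. rotate(1, 90) → config: θ0=0°, θ1=270°, e=0
2. rotate(1, 90) → config: θ0=0°, θ1=0°, e=0
uniquely the one of 25 2-step routes that fits.

rotate(1, 90), rotate(1, 90)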